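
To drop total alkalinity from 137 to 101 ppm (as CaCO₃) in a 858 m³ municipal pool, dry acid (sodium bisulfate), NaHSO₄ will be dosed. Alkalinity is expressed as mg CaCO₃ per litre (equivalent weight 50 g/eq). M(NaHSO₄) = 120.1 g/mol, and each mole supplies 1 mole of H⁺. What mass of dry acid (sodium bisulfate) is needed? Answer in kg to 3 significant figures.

Volume: 858 m³ = 858,000 L.
Alkalinity to neutralize: (137 − 101) = 36 mg/L as CaCO₃ × 858,000 L = 30,890 g as CaCO₃.
Equivalents of H⁺ required: 30,890 ÷ 50 g/eq = 617.8 eq = 617.8 mol NaHSO₄.
Mass of NaHSO₄: 617.8 × 120.1 = 74,190 g.

74.2 kg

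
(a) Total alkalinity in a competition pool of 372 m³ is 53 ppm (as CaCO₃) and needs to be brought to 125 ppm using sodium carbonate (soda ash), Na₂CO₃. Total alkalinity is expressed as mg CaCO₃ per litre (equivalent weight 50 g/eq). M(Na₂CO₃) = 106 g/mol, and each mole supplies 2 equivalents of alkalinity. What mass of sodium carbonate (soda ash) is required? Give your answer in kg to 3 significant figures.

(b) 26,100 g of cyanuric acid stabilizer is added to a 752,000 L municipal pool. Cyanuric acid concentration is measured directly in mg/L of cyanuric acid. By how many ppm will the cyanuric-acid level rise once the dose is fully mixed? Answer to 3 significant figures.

(a) Volume: 372 m³ = 372,000 L.
(a) Alkalinity to add: (125 − 53) = 72 mg/L as CaCO₃ × 372,000 L = 26,780 g as CaCO₃.
(a) Equivalents: 26,780 g ÷ 50 g/eq = 535.7 eq.
(a) Each mole of Na₂CO₃ supplies 2 eq, so 535.7 / 2 = 267.8 mol.
(a) Mass: 267.8 mol × 106 g/mol = 28,390 g.

(b) Rise: 26,100 g / 752,000 L × 1000 = 34.71 mg/L.

(a) 28.4 kg; (b) 34.7 ppm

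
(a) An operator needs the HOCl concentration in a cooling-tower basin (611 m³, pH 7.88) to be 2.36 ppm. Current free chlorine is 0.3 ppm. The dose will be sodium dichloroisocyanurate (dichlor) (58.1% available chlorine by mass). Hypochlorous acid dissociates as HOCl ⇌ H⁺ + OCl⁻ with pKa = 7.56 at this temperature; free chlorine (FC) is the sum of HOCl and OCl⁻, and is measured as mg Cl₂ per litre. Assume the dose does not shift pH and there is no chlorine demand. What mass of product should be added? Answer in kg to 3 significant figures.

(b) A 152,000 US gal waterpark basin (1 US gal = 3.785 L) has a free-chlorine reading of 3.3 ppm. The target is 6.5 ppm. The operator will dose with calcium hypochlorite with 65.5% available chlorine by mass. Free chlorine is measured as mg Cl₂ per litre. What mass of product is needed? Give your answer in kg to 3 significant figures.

(a) Volume: 611 m³ = 611,000 L.
(a) [OCl⁻]/[HOCl] = 10^(pH − pKa) = 10^(7.88 − 7.56) = 2.089; fraction as HOCl = 1/(1 + 2.089) = 0.3237.
(a) Free chlorine required for 2.36 ppm HOCl: 2.36 / 0.3237 = 7.291 ppm.
(a) FC to add: 7.291 − 0.3 = 6.991 mg/L as Cl₂.
(a) Cl₂ equivalent: 6.991 mg/L × 611,000 L = 4271 g.
(a) Product at 58.1% available Cl: 4271 / 0.581 = 7352 g.

(b) Volume: 152,000 US gal × 3.785 L/gal = 575,320 L.
(b) Chlorine deficit: 6.5 − 3.3 = 3.2 ppm = 3.2 mg/L as Cl₂.
(b) Cl₂ equivalent needed: 3.2 mg/L × 575,320 L = 1,841,000 mg = 1841 g.
(b) Product at 65.5% available chlorine: 1841 / 0.655 = 2811 g.

(a) 7.35 kg; (b) 2.81 kg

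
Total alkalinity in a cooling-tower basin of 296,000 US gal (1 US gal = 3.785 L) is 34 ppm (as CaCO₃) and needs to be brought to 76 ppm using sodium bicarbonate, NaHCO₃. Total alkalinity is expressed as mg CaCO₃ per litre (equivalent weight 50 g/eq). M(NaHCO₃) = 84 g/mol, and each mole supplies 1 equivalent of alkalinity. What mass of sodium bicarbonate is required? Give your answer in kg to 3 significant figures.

79.1 kg

Volume: 296,000 US gal × 3.785 L/gal = 1,120,360 L.
Alkalinity to add: (76 − 34) = 42 mg/L as CaCO₃ × 1,120,360 L = 47,060 g as CaCO₃.
Equivalents: 47,060 g ÷ 50 g/eq = 941.1 eq.
NaHCO₃ supplies 1 eq per mole → 941.1 mol.
Mass: 941.1 mol × 84 g/mol = 79,050 g.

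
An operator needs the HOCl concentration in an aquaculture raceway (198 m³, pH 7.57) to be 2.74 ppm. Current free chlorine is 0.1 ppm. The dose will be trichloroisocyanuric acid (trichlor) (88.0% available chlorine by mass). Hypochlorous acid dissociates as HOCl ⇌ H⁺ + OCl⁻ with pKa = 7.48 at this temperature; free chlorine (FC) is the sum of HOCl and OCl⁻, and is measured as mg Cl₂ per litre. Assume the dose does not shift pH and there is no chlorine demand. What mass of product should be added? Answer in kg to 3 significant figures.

Volume: 198 m³ = 198,000 L.
[OCl⁻]/[HOCl] = 10^(pH − pKa) = 10^(7.57 − 7.48) = 1.23; fraction as HOCl = 1/(1 + 1.23) = 0.4484.
Free chlorine required for 2.74 ppm HOCl: 2.74 / 0.4484 = 6.111 ppm.
FC to add: 6.111 − 0.1 = 6.011 mg/L as Cl₂.
Cl₂ equivalent: 6.011 mg/L × 198,000 L = 1190 g.
Product at 88.0% available Cl: 1190 / 0.88 = 1352 g.

1.35 kg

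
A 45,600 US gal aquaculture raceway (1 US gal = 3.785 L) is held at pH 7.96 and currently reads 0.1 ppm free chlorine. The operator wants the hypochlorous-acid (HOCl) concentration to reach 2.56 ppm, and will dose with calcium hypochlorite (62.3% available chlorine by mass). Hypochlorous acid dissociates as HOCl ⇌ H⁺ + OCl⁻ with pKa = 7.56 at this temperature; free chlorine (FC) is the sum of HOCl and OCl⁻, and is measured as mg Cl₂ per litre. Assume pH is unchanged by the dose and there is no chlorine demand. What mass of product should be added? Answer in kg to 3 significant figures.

Volume: 45,600 US gal × 3.785 L/gal = 172,596 L.
[OCl⁻]/[HOCl] = 10^(pH − pKa) = 10^(7.96 − 7.56) = 2.512; fraction as HOCl = 1/(1 + 2.512) = 0.2847.
Free chlorine required for 2.56 ppm HOCl: 2.56 / 0.2847 = 8.99 ppm.
FC to add: 8.99 − 0.1 = 8.89 mg/L as Cl₂.
Cl₂ equivalent: 8.89 mg/L × 172,596 L = 1534 g.
Product at 62.3% available Cl: 1534 / 0.623 = 2463 g.

2.46 kg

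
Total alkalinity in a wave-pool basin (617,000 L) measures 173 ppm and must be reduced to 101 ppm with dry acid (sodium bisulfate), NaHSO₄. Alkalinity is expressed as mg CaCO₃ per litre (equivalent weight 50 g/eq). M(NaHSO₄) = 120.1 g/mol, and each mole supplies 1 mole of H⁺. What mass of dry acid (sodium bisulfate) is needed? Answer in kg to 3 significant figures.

107 kg

Alkalinity to neutralize: (173 − 101) = 72 mg/L as CaCO₃ × 617,000 L = 44,420 g as CaCO₃.
Equivalents of H⁺ required: 44,420 ÷ 50 g/eq = 888.5 eq = 888.5 mol NaHSO₄.
Mass of NaHSO₄: 888.5 × 120.1 = 106,700 g.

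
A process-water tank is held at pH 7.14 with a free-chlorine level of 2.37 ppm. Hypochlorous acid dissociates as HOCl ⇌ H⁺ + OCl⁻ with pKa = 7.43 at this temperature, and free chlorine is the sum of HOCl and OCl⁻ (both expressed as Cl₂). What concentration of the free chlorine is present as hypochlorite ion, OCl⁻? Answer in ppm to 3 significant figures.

[OCl⁻]/[HOCl] = 10^(pH − pKa) = 10^(7.14 − 7.43) = 10^-0.29 = 0.5129.
Fraction as HOCl = 1 / (1 + 0.5129) = 0.661.
OCl⁻ = (1 − 0.661) × 2.37 ppm = 0.8034 ppm.

0.803 ppm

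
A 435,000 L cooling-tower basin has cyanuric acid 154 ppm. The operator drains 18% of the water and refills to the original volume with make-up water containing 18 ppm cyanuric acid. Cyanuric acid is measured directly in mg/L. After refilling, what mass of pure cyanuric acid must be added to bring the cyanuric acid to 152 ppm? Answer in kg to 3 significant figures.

9.78 kg

After draining 18% and refilling: 154 × 0.82 + 18 × 0.18 = 129.52 ppm.
Deficit to target: 152 − 129.52 = 22.48 mg/L.
Mass: 22.48 mg/L × 435,000 L = 9779 g cyanuric acid.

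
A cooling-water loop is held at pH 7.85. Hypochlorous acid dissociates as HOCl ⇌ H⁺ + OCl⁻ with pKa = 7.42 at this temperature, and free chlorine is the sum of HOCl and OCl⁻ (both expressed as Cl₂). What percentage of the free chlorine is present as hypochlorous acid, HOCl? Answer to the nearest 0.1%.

27.1%

[OCl⁻]/[HOCl] = 10^(pH − pKa) = 10^(7.85 − 7.42) = 10^0.43 = 2.692.
Fraction as HOCl = 1 / (1 + 2.692) = 0.2709.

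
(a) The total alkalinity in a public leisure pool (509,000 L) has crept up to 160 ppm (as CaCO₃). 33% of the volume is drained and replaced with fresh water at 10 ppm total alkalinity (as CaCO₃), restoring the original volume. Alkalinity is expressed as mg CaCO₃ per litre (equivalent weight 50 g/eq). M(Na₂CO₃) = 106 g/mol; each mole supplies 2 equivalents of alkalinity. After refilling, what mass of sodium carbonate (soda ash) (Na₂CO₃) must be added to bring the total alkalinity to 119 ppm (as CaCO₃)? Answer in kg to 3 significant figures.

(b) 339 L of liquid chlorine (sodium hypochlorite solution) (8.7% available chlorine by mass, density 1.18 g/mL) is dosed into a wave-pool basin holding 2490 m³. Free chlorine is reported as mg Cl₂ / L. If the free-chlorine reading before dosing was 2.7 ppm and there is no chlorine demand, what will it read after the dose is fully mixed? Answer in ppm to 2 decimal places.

(a) 4.59 kg; (b) 16.68 ppm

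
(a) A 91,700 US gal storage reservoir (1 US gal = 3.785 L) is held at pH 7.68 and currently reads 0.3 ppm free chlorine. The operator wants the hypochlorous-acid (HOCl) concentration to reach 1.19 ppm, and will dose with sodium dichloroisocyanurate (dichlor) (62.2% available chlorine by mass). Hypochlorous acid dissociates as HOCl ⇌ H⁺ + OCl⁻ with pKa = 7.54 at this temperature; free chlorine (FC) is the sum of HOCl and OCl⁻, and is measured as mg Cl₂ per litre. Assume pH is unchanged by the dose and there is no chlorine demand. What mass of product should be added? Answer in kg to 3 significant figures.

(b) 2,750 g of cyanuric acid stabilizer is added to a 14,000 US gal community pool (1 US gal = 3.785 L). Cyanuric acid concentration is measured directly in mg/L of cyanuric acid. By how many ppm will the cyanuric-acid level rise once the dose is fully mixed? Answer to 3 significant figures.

(a) 1.41 kg; (b) 51.9 ppm

(a) Volume: 91,700 US gal × 3.785 L/gal = 347,084 L.
(a) [OCl⁻]/[HOCl] = 10^(pH − pKa) = 10^(7.68 − 7.54) = 1.38; fraction as HOCl = 1/(1 + 1.38) = 0.4201.
(a) Free chlorine required for 1.19 ppm HOCl: 1.19 / 0.4201 = 2.833 ppm.
(a) FC to add: 2.833 − 0.3 = 2.533 mg/L as Cl₂.
(a) Cl₂ equivalent: 2.533 mg/L × 347,084 L = 879 g.
(a) Product at 62.2% available Cl: 879 / 0.622 = 1413 g.

(b) Volume: 14,000 US gal × 3.785 L/gal = 52,990 L.
(b) Rise: 2,750 g / 52,990 L × 1000 = 51.9 mg/L.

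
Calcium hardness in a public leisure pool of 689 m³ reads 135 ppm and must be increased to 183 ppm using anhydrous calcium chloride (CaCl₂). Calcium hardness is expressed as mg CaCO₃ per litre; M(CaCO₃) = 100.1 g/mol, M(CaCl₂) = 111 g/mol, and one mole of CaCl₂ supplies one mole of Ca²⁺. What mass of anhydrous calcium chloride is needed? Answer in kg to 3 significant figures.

Volume: 689 m³ = 689,000 L.
Hardness to add: (183 − 135) = 48 mg/L as CaCO₃ × 689,000 L = 33,070 g as CaCO₃.
Moles of Ca²⁺ (1 mol Ca²⁺ ≡ 1 mol CaCO₃): 33,070 / 100.1 g/mol = 330.4 mol.
Mass of CaCl₂: 330.4 × 111 = 36,670 g.

36.7 kg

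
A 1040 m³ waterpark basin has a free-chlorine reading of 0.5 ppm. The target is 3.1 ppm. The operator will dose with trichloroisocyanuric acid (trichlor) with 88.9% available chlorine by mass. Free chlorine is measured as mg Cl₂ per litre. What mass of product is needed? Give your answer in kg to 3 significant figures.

3.04 kg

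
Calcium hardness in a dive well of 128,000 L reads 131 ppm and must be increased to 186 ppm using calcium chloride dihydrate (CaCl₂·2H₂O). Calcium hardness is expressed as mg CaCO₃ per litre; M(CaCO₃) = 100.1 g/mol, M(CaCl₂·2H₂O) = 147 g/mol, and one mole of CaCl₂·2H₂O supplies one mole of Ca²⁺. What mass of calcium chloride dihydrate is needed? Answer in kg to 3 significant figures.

10.3 kg

Hardness to add: (186 − 131) = 55 mg/L as CaCO₃ × 128,000 L = 7040 g as CaCO₃.
Moles of Ca²⁺ (1 mol Ca²⁺ ≡ 1 mol CaCO₃): 7040 / 100.1 g/mol = 70.33 mol.
Mass of CaCl₂·2H₂O: 70.33 × 147 = 10,340 g.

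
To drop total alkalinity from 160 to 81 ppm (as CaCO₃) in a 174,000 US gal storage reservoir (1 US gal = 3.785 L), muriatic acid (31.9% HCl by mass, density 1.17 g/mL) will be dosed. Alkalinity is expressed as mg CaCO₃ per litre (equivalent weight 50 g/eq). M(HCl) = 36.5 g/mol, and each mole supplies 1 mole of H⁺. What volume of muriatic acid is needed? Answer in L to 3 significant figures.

Volume: 174,000 US gal × 3.785 L/gal = 658,590 L.
Alkalinity to neutralize: (160 − 81) = 79 mg/L as CaCO₃ × 658,590 L = 52,030 g as CaCO₃.
Equivalents of H⁺ required: 52,030 ÷ 50 g/eq = 1041 eq = 1041 mol HCl.
Mass of HCl: 1041 × 36.5 = 37,980 g.
Mass of 31.9% solution: 37,980 / 0.319 = 119,100 g.
Volume: 119,100 g ÷ 1.17 g/mL = 101,800 mL.

102 L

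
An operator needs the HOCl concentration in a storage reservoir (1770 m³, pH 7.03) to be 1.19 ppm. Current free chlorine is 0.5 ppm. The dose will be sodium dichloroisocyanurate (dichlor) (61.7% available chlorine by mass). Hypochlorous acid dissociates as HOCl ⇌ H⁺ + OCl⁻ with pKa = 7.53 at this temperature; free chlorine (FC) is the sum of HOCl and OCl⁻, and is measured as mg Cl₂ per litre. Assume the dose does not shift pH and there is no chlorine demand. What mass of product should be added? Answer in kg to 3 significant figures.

Volume: 1770 m³ = 1,770,000 L.
[OCl⁻]/[HOCl] = 10^(pH − pKa) = 10^(7.03 − 7.53) = 0.3162; fraction as HOCl = 1/(1 + 0.3162) = 0.7597.
Free chlorine required for 1.19 ppm HOCl: 1.19 / 0.7597 = 1.566 ppm.
FC to add: 1.566 − 0.5 = 1.066 mg/L as Cl₂.
Cl₂ equivalent: 1.066 mg/L × 1,770,000 L = 1887 g.
Product at 61.7% available Cl: 1887 / 0.617 = 3059 g.

3.06 kg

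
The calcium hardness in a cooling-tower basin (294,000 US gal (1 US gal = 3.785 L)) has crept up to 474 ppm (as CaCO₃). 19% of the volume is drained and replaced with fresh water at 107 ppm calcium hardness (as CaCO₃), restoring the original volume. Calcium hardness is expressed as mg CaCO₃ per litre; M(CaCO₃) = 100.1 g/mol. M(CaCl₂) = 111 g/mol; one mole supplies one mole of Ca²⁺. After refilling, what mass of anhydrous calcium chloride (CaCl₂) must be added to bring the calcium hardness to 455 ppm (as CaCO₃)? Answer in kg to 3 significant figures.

62.6 kg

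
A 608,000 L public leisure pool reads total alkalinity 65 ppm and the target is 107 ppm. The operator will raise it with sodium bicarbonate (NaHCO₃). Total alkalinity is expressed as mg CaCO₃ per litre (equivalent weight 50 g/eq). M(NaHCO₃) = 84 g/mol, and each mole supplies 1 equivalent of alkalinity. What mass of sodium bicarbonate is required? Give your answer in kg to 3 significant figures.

42.9 kg

Alkalinity to add: (107 − 65) = 42 mg/L as CaCO₃ × 608,000 L = 25,540 g as CaCO₃.
Equivalents: 25,540 g ÷ 50 g/eq = 510.7 eq.
NaHCO₃ supplies 1 eq per mole → 510.7 mol.
Mass: 510.7 mol × 84 g/mol = 42,900 g.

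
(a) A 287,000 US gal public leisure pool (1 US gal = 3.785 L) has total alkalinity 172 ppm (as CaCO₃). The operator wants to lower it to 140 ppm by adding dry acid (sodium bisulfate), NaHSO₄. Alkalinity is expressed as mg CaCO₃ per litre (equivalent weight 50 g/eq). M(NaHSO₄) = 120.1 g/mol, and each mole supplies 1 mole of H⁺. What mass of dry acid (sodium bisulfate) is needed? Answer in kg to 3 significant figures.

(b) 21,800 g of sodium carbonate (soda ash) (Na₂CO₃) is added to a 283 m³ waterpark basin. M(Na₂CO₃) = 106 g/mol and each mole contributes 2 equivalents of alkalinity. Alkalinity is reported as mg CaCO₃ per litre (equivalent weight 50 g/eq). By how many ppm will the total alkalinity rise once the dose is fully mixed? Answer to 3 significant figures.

(a) Volume: 287,000 US gal × 3.785 L/gal = 1,086,295 L.
(a) Alkalinity to neutralize: (172 − 140) = 32 mg/L as CaCO₃ × 1,086,295 L = 34,760 g as CaCO₃.
(a) Equivalents of H⁺ required: 34,760 ÷ 50 g/eq = 695.2 eq = 695.2 mol NaHSO₄.
(a) Mass of NaHSO₄: 695.2 × 120.1 = 83,500 g.

(b) Volume: 283 m³ = 283,000 L.
(b) Moles of Na₂CO₃: 21,800 g ÷ 106 g/mol = 205.7 mol → 411.3 eq of alkalinity.
(b) As CaCO₃: 411.3 eq × 50 g/eq = 20,570 g.
(b) Rise: 20,570 g / 283,000 L × 1000 = 72.67 mg/L.

(a) 83.5 kg; (b) 72.7 ppm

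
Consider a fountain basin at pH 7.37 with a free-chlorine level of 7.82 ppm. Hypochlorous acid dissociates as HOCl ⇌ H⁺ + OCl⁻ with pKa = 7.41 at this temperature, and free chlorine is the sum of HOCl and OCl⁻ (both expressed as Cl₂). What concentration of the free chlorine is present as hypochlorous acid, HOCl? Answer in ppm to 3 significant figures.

[OCl⁻]/[HOCl] = 10^(pH − pKa) = 10^(7.37 − 7.41) = 10^-0.04 = 0.912.
Fraction as HOCl = 1 / (1 + 0.912) = 0.523.
HOCl = 0.523 × 7.82 ppm = 4.09 ppm.

4.09 ppm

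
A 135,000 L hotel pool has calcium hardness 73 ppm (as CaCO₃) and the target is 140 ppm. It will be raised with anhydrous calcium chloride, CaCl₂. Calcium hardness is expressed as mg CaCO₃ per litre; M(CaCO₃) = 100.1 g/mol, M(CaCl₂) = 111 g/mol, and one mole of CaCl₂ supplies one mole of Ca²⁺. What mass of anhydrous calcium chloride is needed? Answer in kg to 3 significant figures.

Hardness to add: (140 − 73) = 67 mg/L as CaCO₃ × 135,000 L = 9045 g as CaCO₃.
Moles of Ca²⁺ (1 mol Ca²⁺ ≡ 1 mol CaCO₃): 9045 / 100.1 g/mol = 90.36 mol.
Mass of CaCl₂: 90.36 × 111 = 10,030 g.

10.0 kg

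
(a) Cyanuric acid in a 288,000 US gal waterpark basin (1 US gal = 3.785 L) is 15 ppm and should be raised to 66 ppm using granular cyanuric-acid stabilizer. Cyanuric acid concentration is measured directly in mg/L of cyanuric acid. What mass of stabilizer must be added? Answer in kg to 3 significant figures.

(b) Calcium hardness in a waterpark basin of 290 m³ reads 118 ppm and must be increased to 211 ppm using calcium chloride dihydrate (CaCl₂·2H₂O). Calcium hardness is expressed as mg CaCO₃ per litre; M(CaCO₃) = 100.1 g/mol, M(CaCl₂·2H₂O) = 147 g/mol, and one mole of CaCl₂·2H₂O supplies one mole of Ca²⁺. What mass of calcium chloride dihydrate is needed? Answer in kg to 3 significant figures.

(a) 55.6 kg; (b) 39.6 kg

(a) Volume: 288,000 US gal × 3.785 L/gal = 1,090,080 L.
(a) CYA to add: (66 − 15) = 51 mg/L × 1,090,080 L = 55,590 g cyanuric acid.

(b) Volume: 290 m³ = 290,000 L.
(b) Hardness to add: (211 − 118) = 93 mg/L as CaCO₃ × 290,000 L = 26,970 g as CaCO₃.
(b) Moles of Ca²⁺ (1 mol Ca²⁺ ≡ 1 mol CaCO₃): 26,970 / 100.1 g/mol = 269.4 mol.
(b) Mass of CaCl₂·2H₂O: 269.4 × 147 = 39,610 g.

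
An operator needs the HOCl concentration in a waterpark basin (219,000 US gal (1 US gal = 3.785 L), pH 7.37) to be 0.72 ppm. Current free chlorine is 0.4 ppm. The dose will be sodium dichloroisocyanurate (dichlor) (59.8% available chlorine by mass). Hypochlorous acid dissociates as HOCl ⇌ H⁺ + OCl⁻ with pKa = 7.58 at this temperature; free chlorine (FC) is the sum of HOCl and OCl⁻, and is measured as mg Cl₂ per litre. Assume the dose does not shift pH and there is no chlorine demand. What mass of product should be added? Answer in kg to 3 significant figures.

Volume: 219,000 US gal × 3.785 L/gal = 828,915 L.
[OCl⁻]/[HOCl] = 10^(pH − pKa) = 10^(7.37 − 7.58) = 0.6166; fraction as HOCl = 1/(1 + 0.6166) = 0.6186.
Free chlorine required for 0.72 ppm HOCl: 0.72 / 0.6186 = 1.164 ppm.
FC to add: 1.164 − 0.4 = 0.7639 mg/L as Cl₂.
Cl₂ equivalent: 0.7639 mg/L × 828,915 L = 633.2 g.
Product at 59.8% available Cl: 633.2 / 0.598 = 1059 g.

1.06 kg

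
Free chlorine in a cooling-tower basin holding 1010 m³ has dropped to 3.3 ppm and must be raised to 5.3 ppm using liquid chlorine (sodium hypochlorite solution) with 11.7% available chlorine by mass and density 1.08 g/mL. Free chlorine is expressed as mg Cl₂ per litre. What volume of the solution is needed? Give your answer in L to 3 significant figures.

16.0 L

Volume: 1010 m³ = 1,010,000 L.
Chlorine deficit: 5.3 − 3.3 = 2 ppm = 2 mg/L as Cl₂.
Cl₂ equivalent needed: 2 mg/L × 1,010,000 L = 2,020,000 mg = 2020 g.
Product at 11.7% available chlorine: 2020 / 0.117 = 17,260 g.
Volume at density 1.08 g/mL: 17,260 g ÷ 1.08 g/mL = 15,990 mL.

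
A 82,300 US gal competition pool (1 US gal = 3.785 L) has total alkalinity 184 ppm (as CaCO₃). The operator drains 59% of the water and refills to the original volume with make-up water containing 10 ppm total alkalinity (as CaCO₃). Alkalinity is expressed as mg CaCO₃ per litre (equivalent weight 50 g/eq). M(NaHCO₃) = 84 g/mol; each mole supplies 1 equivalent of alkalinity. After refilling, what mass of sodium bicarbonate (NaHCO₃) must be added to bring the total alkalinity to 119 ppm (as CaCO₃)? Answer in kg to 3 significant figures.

19.7 kg

Volume: 82,300 US gal × 3.785 L/gal = 311,506 L.
After draining 59% and refilling: 184 × 0.41 + 10 × 0.59 = 81.34 ppm.
Deficit to target: 119 − 81.34 = 37.66 mg/L.
As CaCO₃: 37.66 mg/L × 311,506 L = 11,730 g; ÷ 50 g/eq ÷ 1 = 234.6 mol NaHCO₃.
Mass: 234.6 × 84 = 19,710 g.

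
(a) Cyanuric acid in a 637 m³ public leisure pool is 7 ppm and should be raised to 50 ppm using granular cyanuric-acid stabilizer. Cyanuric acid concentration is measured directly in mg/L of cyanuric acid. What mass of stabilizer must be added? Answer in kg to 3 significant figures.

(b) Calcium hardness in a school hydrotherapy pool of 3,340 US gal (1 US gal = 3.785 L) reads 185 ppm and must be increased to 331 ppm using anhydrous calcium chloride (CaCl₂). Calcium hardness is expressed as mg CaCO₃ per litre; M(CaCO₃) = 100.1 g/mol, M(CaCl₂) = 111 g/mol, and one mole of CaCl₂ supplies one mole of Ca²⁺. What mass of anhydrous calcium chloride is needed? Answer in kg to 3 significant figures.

(a) 27.4 kg; (b) 2.05 kg

(a) Volume: 637 m³ = 637,000 L.
(a) CYA to add: (50 − 7) = 43 mg/L × 637,000 L = 27,390 g cyanuric acid.

(b) Volume: 3,340 US gal × 3.785 L/gal = 12,642 L.
(b) Hardness to add: (331 − 185) = 146 mg/L as CaCO₃ × 12,642 L = 1846 g as CaCO₃.
(b) Moles of Ca²⁺ (1 mol Ca²⁺ ≡ 1 mol CaCO₃): 1846 / 100.1 g/mol = 18.44 mol.
(b) Mass of CaCl₂: 18.44 × 111 = 2047 g.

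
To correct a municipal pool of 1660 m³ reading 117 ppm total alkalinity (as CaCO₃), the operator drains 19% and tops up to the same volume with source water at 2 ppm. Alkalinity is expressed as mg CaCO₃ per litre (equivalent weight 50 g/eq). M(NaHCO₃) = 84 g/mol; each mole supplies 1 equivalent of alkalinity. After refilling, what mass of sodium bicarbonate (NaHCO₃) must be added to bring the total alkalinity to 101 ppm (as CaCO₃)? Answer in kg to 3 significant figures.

Volume: 1660 m³ = 1,660,000 L.
After draining 19% and refilling: 117 × 0.81 + 2 × 0.19 = 95.15 ppm.
Deficit to target: 101 − 95.15 = 5.85 mg/L.
As CaCO₃: 5.85 mg/L × 1,660,000 L = 9711 g; ÷ 50 g/eq ÷ 1 = 194.2 mol NaHCO₃.
Mass: 194.2 × 84 = 16,310 g.

16.3 kg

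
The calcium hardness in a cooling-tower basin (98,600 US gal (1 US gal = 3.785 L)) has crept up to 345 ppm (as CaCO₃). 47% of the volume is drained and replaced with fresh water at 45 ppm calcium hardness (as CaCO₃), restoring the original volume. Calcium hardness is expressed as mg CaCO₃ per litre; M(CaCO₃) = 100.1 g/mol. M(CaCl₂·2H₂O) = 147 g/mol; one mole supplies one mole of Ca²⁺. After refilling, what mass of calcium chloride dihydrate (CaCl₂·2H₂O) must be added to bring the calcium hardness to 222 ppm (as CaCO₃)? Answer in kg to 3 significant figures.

Volume: 98,600 US gal × 3.785 L/gal = 373,201 L.
After draining 47% and refilling: 345 × 0.53 + 45 × 0.47 = 204 ppm.
Deficit to target: 222 − 204 = 18 mg/L.
As CaCO₃: 18 mg/L × 373,201 L = 6718 g; ÷ 100.1 = 67.11 mol Ca²⁺.
Mass: 67.11 × 147 = 9865 g.

9.87 kg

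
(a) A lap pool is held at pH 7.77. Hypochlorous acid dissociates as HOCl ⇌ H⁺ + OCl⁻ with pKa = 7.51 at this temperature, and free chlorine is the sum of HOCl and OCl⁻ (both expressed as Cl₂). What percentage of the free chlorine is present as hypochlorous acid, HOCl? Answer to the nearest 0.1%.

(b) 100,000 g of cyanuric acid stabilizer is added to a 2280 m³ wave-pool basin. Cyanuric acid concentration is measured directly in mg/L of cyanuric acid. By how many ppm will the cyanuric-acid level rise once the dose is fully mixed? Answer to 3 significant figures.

(a) 35.5%; (b) 43.9 ppm

(a) [OCl⁻]/[HOCl] = 10^(pH − pKa) = 10^(7.77 − 7.51) = 10^0.26 = 1.82.
(a) Fraction as HOCl = 1 / (1 + 1.82) = 0.3546.

(b) Volume: 2280 m³ = 2,280,000 L.
(b) Rise: 100,000 g / 2,280,000 L × 1000 = 43.86 mg/L.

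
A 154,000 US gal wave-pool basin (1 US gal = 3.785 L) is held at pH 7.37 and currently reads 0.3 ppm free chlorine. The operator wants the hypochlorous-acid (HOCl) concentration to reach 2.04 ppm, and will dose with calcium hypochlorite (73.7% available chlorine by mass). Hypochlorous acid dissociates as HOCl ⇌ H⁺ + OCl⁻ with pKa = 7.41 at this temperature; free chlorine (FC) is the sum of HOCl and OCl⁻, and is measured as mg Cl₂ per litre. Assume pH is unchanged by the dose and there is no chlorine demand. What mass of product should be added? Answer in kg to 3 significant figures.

Volume: 154,000 US gal × 3.785 L/gal = 582,890 L.
[OCl⁻]/[HOCl] = 10^(pH − pKa) = 10^(7.37 − 7.41) = 0.912; fraction as HOCl = 1/(1 + 0.912) = 0.523.
Free chlorine required for 2.04 ppm HOCl: 2.04 / 0.523 = 3.901 ppm.
FC to add: 3.901 − 0.3 = 3.601 mg/L as Cl₂.
Cl₂ equivalent: 3.601 mg/L × 582,890 L = 2099 g.
Product at 73.7% available Cl: 2099 / 0.737 = 2848 g.

2.85 kg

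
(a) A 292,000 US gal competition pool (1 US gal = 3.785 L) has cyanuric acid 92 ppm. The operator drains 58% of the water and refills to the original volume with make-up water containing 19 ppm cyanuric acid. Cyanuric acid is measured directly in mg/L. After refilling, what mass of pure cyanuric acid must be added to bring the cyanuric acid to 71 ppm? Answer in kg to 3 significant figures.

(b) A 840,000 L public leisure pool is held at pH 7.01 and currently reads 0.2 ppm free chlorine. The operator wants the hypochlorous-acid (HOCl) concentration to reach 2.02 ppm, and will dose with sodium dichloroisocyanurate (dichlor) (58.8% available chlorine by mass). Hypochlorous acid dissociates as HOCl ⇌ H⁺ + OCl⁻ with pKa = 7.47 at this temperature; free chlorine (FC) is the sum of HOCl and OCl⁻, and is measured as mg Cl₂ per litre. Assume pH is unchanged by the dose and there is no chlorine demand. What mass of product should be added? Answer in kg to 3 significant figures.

(a) 23.6 kg; (b) 3.60 kg

(a) Volume: 292,000 US gal × 3.785 L/gal = 1,105,220 L.
(a) After draining 58% and refilling: 92 × 0.42 + 19 × 0.58 = 49.66 ppm.
(a) Deficit to target: 71 − 49.66 = 21.34 mg/L.
(a) Mass: 21.34 mg/L × 1,105,220 L = 23,590 g cyanuric acid.

(b) [OCl⁻]/[HOCl] = 10^(pH − pKa) = 10^(7.01 − 7.47) = 0.3467; fraction as HOCl = 1/(1 + 0.3467) = 0.7425.
(b) Free chlorine required for 2.02 ppm HOCl: 2.02 / 0.7425 = 2.72 ppm.
(b) FC to add: 2.72 − 0.2 = 2.52 mg/L as Cl₂.
(b) Cl₂ equivalent: 2.52 mg/L × 840,000 L = 2117 g.
(b) Product at 58.8% available Cl: 2117 / 0.588 = 3601 g.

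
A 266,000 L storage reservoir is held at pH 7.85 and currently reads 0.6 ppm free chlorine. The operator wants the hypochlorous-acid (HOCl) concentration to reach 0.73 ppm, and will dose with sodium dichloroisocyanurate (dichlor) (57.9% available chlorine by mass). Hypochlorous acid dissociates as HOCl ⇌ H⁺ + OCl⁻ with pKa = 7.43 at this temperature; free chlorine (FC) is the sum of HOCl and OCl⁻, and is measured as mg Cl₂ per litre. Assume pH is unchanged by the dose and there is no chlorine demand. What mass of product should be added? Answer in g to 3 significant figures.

[OCl⁻]/[HOCl] = 10^(pH − pKa) = 10^(7.85 − 7.43) = 2.63; fraction as HOCl = 1/(1 + 2.63) = 0.2755.
Free chlorine required for 0.73 ppm HOCl: 0.73 / 0.2755 = 2.65 ppm.
FC to add: 2.65 − 0.6 = 2.05 mg/L as Cl₂.
Cl₂ equivalent: 2.05 mg/L × 266,000 L = 545.3 g.
Product at 57.9% available Cl: 545.3 / 0.579 = 941.8 g.

942 g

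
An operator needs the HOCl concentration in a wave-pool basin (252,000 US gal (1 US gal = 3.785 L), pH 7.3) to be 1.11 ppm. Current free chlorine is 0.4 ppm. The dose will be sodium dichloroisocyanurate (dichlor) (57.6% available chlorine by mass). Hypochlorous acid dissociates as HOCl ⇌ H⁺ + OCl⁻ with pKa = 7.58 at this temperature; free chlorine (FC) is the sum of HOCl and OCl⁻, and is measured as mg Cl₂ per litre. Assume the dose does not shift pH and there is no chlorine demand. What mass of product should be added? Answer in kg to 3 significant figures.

2.14 kg

Volume: 252,000 US gal × 3.785 L/gal = 953,820 L.
[OCl⁻]/[HOCl] = 10^(pH − pKa) = 10^(7.3 − 7.58) = 0.5248; fraction as HOCl = 1/(1 + 0.5248) = 0.6558.
Free chlorine required for 1.11 ppm HOCl: 1.11 / 0.6558 = 1.693 ppm.
FC to add: 1.693 − 0.4 = 1.293 mg/L as Cl₂.
Cl₂ equivalent: 1.293 mg/L × 953,820 L = 1233 g.
Product at 57.6% available Cl: 1233 / 0.576 = 2140 g.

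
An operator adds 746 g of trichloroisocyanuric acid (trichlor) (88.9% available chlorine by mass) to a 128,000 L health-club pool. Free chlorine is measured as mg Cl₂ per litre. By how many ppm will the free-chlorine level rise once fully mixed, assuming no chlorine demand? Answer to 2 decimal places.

5.18 ppm

Available chlorine delivered: 746 g × 0.889 = 663.2 g as Cl₂.
Concentration rise: 663.2 g / 128,000 L = 5.181 mg/L = 5.18 ppm.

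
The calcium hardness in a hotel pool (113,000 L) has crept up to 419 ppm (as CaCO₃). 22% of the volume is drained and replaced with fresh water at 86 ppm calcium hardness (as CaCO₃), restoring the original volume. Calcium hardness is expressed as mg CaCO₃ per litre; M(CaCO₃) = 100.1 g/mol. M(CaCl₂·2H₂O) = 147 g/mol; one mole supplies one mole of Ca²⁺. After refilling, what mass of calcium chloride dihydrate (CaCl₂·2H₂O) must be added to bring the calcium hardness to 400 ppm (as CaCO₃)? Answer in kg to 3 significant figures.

After draining 22% and refilling: 419 × 0.78 + 86 × 0.22 = 345.74 ppm.
Deficit to target: 400 − 345.74 = 54.26 mg/L.
As CaCO₃: 54.26 mg/L × 113,000 L = 6131 g; ÷ 100.1 = 61.25 mol Ca²⁺.
Mass: 61.25 × 147 = 9004 g.

9.00 kg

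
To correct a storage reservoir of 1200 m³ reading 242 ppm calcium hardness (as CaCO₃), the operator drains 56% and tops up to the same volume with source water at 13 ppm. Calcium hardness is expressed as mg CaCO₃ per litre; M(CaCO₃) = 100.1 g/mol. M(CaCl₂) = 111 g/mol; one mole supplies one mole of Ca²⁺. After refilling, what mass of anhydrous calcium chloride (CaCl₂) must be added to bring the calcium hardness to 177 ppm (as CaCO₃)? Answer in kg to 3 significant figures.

84.2 kg

Volume: 1200 m³ = 1,200,000 L.
After draining 56% and refilling: 242 × 0.44 + 13 × 0.56 = 113.76 ppm.
Deficit to target: 177 − 113.76 = 63.24 mg/L.
As CaCO₃: 63.24 mg/L × 1,200,000 L = 75,890 g; ÷ 100.1 = 758.1 mol Ca²⁺.
Mass: 758.1 × 111 = 84,150 g.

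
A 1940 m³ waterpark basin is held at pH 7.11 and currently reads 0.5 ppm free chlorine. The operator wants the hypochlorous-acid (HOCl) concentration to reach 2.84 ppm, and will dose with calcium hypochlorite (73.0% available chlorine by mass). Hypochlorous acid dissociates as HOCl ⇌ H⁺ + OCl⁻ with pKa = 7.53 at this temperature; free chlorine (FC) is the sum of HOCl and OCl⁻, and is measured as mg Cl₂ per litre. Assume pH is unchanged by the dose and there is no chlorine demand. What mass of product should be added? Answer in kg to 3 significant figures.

Volume: 1940 m³ = 1,940,000 L.
[OCl⁻]/[HOCl] = 10^(pH − pKa) = 10^(7.11 − 7.53) = 0.3802; fraction as HOCl = 1/(1 + 0.3802) = 0.7245.
Free chlorine required for 2.84 ppm HOCl: 2.84 / 0.7245 = 3.92 ppm.
FC to add: 3.92 − 0.5 = 3.42 mg/L as Cl₂.
Cl₂ equivalent: 3.42 mg/L × 1,940,000 L = 6634 g.
Product at 73.0% available Cl: 6634 / 0.73 = 9088 g.

9.09 kg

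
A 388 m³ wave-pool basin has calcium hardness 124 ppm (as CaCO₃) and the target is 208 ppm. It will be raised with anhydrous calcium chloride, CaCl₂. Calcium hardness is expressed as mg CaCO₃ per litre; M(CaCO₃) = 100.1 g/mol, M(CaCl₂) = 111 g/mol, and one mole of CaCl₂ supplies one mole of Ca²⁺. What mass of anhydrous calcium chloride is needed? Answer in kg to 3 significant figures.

36.1 kg

Volume: 388 m³ = 388,000 L.
Hardness to add: (208 − 124) = 84 mg/L as CaCO₃ × 388,000 L = 32,590 g as CaCO₃.
Moles of Ca²⁺ (1 mol Ca²⁺ ≡ 1 mol CaCO₃): 32,590 / 100.1 g/mol = 325.6 mol.
Mass of CaCl₂: 325.6 × 111 = 36,140 g.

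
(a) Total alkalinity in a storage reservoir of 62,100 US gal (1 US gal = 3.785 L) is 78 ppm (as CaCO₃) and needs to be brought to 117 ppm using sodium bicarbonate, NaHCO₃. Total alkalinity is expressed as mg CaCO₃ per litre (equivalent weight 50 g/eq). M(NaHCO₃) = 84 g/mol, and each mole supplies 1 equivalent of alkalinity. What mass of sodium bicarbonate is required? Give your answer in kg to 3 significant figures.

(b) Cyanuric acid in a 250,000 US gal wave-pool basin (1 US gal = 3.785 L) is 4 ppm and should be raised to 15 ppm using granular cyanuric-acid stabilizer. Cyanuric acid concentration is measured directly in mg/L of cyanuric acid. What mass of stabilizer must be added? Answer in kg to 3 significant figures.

(a) 15.4 kg; (b) 10.4 kg

(a) Volume: 62,100 US gal × 3.785 L/gal = 235,048 L.
(a) Alkalinity to add: (117 − 78) = 39 mg/L as CaCO₃ × 235,048 L = 9167 g as CaCO₃.
(a) Equivalents: 9167 g ÷ 50 g/eq = 183.3 eq.
(a) NaHCO₃ supplies 1 eq per mole → 183.3 mol.
(a) Mass: 183.3 mol × 84 g/mol = 15,400 g.

(b) Volume: 250,000 US gal × 3.785 L/gal = 946,250 L.
(b) CYA to add: (15 − 4) = 11 mg/L × 946,250 L = 10,410 g cyanuric acid.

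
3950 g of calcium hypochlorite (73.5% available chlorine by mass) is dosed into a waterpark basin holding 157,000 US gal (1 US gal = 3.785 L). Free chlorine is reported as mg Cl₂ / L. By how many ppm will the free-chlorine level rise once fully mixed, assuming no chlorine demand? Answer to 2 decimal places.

4.89 ppm

Volume: 157,000 US gal × 3.785 L/gal = 594,245 L.
Available chlorine delivered: 3950 g × 0.735 = 2903 g as Cl₂.
Concentration rise: 2903 g / 594,245 L = 4.886 mg/L = 4.89 ppm.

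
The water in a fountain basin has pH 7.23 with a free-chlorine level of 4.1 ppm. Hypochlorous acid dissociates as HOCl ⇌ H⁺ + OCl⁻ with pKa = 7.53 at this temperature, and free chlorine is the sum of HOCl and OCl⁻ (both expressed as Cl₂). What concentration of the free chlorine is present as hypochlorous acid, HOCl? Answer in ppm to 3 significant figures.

[OCl⁻]/[HOCl] = 10^(pH − pKa) = 10^(7.23 − 7.53) = 10^-0.30 = 0.5012.
Fraction as HOCl = 1 / (1 + 0.5012) = 0.6661.
HOCl = 0.6661 × 4.1 ppm = 2.731 ppm.

2.73 ppm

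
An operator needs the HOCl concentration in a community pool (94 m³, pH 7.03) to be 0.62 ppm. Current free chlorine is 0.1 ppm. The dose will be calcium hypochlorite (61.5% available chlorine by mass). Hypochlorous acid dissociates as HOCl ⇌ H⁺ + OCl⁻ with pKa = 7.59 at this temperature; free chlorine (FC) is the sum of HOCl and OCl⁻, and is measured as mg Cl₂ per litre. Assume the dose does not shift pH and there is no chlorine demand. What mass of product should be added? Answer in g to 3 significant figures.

Volume: 94 m³ = 94,000 L.
[OCl⁻]/[HOCl] = 10^(pH − pKa) = 10^(7.03 − 7.59) = 0.2754; fraction as HOCl = 1/(1 + 0.2754) = 0.7841.
Free chlorine required for 0.62 ppm HOCl: 0.62 / 0.7841 = 0.7908 ppm.
FC to add: 0.7908 − 0.1 = 0.6908 mg/L as Cl₂.
Cl₂ equivalent: 0.6908 mg/L × 94,000 L = 64.93 g.
Product at 61.5% available Cl: 64.93 / 0.615 = 105.6 g.

106 g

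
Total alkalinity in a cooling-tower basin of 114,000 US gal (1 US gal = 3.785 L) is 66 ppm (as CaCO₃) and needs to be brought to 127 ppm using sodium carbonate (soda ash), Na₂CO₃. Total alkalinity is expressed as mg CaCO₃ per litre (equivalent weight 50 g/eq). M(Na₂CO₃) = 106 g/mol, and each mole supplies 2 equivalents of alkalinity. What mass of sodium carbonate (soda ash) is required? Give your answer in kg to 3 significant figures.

27.9 kg

Volume: 114,000 US gal × 3.785 L/gal = 431,490 L.
Alkalinity to add: (127 − 66) = 61 mg/L as CaCO₃ × 431,490 L = 26,320 g as CaCO₃.
Equivalents: 26,320 g ÷ 50 g/eq = 526.4 eq.
Each mole of Na₂CO₃ supplies 2 eq, so 526.4 / 2 = 263.2 mol.
Mass: 263.2 mol × 106 g/mol = 27,900 g.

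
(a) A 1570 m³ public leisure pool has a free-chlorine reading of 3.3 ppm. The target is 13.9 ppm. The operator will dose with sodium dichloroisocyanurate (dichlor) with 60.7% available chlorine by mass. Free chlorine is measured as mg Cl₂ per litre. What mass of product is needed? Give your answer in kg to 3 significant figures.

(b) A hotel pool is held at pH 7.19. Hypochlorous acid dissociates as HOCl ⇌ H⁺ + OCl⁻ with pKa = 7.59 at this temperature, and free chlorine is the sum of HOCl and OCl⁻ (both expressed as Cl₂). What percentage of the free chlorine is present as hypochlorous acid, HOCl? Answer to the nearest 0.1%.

(a) 27.4 kg; (b) 71.5%

(a) Volume: 1570 m³ = 1,570,000 L.
(a) Chlorine deficit: 13.9 − 3.3 = 10.6 ppm = 10.6 mg/L as Cl₂.
(a) Cl₂ equivalent needed: 10.6 mg/L × 1,570,000 L = 16,640,000 mg = 16,640 g.
(a) Product at 60.7% available chlorine: 16,640 / 0.607 = 27,420 g.

(b) [OCl⁻]/[HOCl] = 10^(pH − pKa) = 10^(7.19 − 7.59) = 10^-0.40 = 0.3981.
(b) Fraction as HOCl = 1 / (1 + 0.3981) = 0.7153.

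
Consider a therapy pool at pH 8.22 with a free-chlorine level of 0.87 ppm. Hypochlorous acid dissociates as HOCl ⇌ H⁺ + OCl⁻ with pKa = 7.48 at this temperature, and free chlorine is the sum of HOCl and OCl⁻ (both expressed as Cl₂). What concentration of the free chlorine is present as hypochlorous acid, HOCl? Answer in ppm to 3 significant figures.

[OCl⁻]/[HOCl] = 10^(pH − pKa) = 10^(8.22 − 7.48) = 10^0.74 = 5.495.
Fraction as HOCl = 1 / (1 + 5.495) = 0.154.
HOCl = 0.154 × 0.87 ppm = 0.1339 ppm.

0.134 ppm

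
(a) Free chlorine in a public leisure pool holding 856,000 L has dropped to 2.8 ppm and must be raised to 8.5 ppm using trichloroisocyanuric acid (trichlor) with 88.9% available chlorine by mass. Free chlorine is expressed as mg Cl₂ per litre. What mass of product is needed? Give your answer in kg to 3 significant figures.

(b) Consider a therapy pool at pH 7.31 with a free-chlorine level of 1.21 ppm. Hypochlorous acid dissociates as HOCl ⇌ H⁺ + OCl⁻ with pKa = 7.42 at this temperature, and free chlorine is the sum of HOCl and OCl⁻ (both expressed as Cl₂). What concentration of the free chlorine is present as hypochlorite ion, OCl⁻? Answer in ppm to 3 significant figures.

(a) 5.49 kg; (b) 0.529 ppm

(a) Chlorine deficit: 8.5 − 2.8 = 5.7 ppm = 5.7 mg/L as Cl₂.
(a) Cl₂ equivalent needed: 5.7 mg/L × 856,000 L = 4,879,000 mg = 4879 g.
(a) Product at 88.9% available chlorine: 4879 / 0.889 = 5488 g.

(b) [OCl⁻]/[HOCl] = 10^(pH − pKa) = 10^(7.31 − 7.42) = 10^-0.11 = 0.7762.
(b) Fraction as HOCl = 1 / (1 + 0.7762) = 0.563.
(b) OCl⁻ = (1 − 0.563) × 1.21 ppm = 0.5288 ppm.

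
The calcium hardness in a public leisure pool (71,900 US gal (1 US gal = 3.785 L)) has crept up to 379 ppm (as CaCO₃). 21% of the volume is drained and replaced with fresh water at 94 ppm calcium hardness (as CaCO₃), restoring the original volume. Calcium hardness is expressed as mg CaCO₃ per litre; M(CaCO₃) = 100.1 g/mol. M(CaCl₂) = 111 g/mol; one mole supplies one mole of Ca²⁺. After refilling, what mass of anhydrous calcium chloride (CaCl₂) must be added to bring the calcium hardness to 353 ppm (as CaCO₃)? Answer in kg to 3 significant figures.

10.2 kg

Volume: 71,900 US gal × 3.785 L/gal = 272,142 L.
After draining 21% and refilling: 379 × 0.79 + 94 × 0.21 = 319.15 ppm.
Deficit to target: 353 − 319.15 = 33.85 mg/L.
As CaCO₃: 33.85 mg/L × 272,142 L = 9212 g; ÷ 100.1 = 92.03 mol Ca²⁺.
Mass: 92.03 × 111 = 10,220 g.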